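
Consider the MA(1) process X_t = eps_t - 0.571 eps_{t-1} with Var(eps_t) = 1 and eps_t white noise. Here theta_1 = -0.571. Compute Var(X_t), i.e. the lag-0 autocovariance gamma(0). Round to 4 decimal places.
\gamma(0) = 1.3260

For an MA(q) process X_t = eps_t + sum_i theta_i eps_{t-i} with
Var(eps_t) = sigma^2, the variance is
  gamma(0) = sigma^2 * (1 + sum_i theta_i^2).
  sum_i theta_i^2 = (-0.571)^2 = 0.326041.
  gamma(0) = 1 * (1 + 0.326041) = 1 * 1.326041 = 1.326041, which rounds to 1.3260.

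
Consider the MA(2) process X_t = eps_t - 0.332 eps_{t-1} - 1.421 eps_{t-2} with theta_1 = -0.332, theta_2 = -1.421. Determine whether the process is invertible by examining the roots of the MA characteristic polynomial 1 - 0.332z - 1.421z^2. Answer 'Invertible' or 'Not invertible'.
\text{Not invertible}

The MA(q) characteristic polynomial is P(z) = 1 - 0.332z - 1.421z^2.
Invertibility requires all roots to lie outside the unit circle, i.e. |z| > 1 for every root.
Set 1 + (-0.332) z + (-1.421) z^2 = 0, i.e. a z^2 + b z + c = 0 with a = -1.421, b = -0.332, c = 1.
Discriminant D = b^2 - 4ac = (-0.332)^2 - 4*(-1.421)*1 = 0.110224 - (-5.684) = 5.794224.
D >= 0, so the roots are real: z = (-b +/- sqrt(D)) / (2a) = (0.332 +/- 2.407119) / (-2.842).
  z_1 = (0.332 + 2.407119) / (-2.842) = -0.9638,   |z_1| = 0.9638.
  z_2 = (0.332 - 2.407119) / (-2.842) = 0.7302,   |z_2| = 0.7302.
Moduli of all roots: 0.9638, 0.7302.
All moduli strictly greater than 1? No.
Verdict: Not invertible.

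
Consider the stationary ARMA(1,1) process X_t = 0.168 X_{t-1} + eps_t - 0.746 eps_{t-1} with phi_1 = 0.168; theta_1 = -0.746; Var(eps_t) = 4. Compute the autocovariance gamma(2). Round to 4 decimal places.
\gamma(2) = -0.3496

Multiply the model equation by X_{t-k} and take expectations. With theta_0 = psi_0 = 1 and psi_j the MA(infinity) weights, this gives
  gamma(k) - sum_i phi_i gamma(k-i) = c_k,
  c_k = sigma^2 * sum_{j=k..q} theta_j psi_{j-k}   (c_k = 0 for k > q),
using gamma(-m) = gamma(m).
psi-weights needed (psi_j = theta_j + sum_i phi_i psi_{j-i}):
  psi_1 = theta_1 + phi_1 = -0.746 + (0.168) = -0.578
Right-hand sides:
  c_0 = sigma^2 (1 + theta_1 psi_1) = 4 * (1 + (-0.746)(-0.578)) = 4 * 1.431188 = 5.724752
  c_1 = sigma^2 theta_1 = 4 * (-0.746) = -2.984
  c_2 = 0
Equations for k = 0 and k = 1 (AR order 1):
  gamma(0) = phi_1 gamma(1) + c_0
  gamma(1) = phi_1 gamma(0) + c_1
Substituting the second into the first: gamma(0) (1 - phi_1^2) = c_0 + phi_1 c_1, so
  gamma(0) = (c_0 + phi_1 c_1) / (1 - phi_1^2) = (5.724752 + (0.168)(-2.984)) / (1 - (0.168)^2) = 5.22344 / 0.971776 = 5.375148.
  gamma(1) = phi_1 gamma(0) + c_1 = (0.168)(5.375148) + (-2.984) = -2.080975.
For k = 2 (> q): gamma(2) = phi_1 gamma(1) = (0.168)(-2.080975) = -0.349604.
Therefore gamma(2) = -0.3496 (to 4 decimal places).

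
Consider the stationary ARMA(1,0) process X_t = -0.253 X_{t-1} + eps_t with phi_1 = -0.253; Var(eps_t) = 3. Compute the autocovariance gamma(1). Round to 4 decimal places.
\gamma(1) = -0.8109

Multiply the model equation by X_{t-k} and take expectations. With theta_0 = psi_0 = 1 and psi_j the MA(infinity) weights, this gives
  gamma(k) - sum_i phi_i gamma(k-i) = c_k,
  c_k = sigma^2 * sum_{j=k..q} theta_j psi_{j-k}   (c_k = 0 for k > q),
using gamma(-m) = gamma(m).
Pure AR (q = 0): c_0 = sigma^2 = 3, c_k = 0 for k >= 1.
Equations for k = 0 and k = 1 (AR order 1):
  gamma(0) = phi_1 gamma(1) + c_0
  gamma(1) = phi_1 gamma(0) + c_1
Substituting the second into the first: gamma(0) (1 - phi_1^2) = c_0 + phi_1 c_1, so
  gamma(0) = c_0 / (1 - phi_1^2) = 3 / (1 - (-0.253)^2) = 3 / 0.935991 = 3.205159.
  gamma(1) = phi_1 gamma(0) = (-0.253)(3.205159) = -0.810905.
Therefore gamma(1) = -0.8109 (to 4 decimal places).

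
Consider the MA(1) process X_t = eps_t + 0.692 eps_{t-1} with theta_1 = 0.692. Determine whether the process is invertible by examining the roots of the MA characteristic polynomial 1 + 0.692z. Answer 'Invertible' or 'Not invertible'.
\text{Invertible}

The MA(q) characteristic polynomial is P(z) = 1 + 0.692z.
Invertibility requires all roots to lie outside the unit circle, i.e. |z| > 1 for every root.
This is linear in z: 1 + (0.692) z = 0  =>  z = -1/(0.692) = -1.445087,  |z| = 1.445087.
Moduli of all roots: 1.4451.
All moduli strictly greater than 1? Yes.
Verdict: Invertible.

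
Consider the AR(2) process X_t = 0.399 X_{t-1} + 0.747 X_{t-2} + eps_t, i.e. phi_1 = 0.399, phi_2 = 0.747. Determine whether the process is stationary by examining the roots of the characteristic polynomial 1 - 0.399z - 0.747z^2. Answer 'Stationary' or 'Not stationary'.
\text{Not stationary}

The AR(p) characteristic polynomial is P(z) = 1 - 0.399z - 0.747z^2.
Stationarity requires all roots to lie outside the unit circle, i.e. |z| > 1 for every root.
Set 1 + (-0.399) z + (-0.747) z^2 = 0, i.e. a z^2 + b z + c = 0 with a = -0.747, b = -0.399, c = 1.
Discriminant D = b^2 - 4ac = (-0.399)^2 - 4*(-0.747)*1 = 0.159201 - (-2.988) = 3.147201.
D >= 0, so the roots are real: z = (-b +/- sqrt(D)) / (2a) = (0.399 +/- 1.774035) / (-1.494).
  z_1 = (0.399 + 1.774035) / (-1.494) = -1.4545,   |z_1| = 1.4545.
  z_2 = (0.399 - 1.774035) / (-1.494) = 0.9204,   |z_2| = 0.9204.
Moduli of all roots: 1.4545, 0.9204.
All moduli strictly greater than 1? No.
Verdict: Not stationary.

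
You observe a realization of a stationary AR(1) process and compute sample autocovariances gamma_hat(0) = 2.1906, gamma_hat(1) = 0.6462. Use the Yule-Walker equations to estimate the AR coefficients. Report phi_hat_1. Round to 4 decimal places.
\hat\phi_{1} = 0.2950

The Yule-Walker equations for an AR(p) process read, in matrix form,
  Gamma_p phi = r_p,   with   (Gamma_p)_{ij} = gamma(|i - j|),
                       (r_p)_i = gamma(i),   i,j = 1..p.
Substitute the sample gammas (Toeplitz matrix and right-hand side of size 1):
  Gamma_p = [[2.1906]]
  r_p     = [0.6462]
With p = 1 this is the single equation gamma(0) phi_1 = gamma(1):
  phi_hat_1 = gamma(1) / gamma(0) = 0.6462 / 2.1906 = 0.2950.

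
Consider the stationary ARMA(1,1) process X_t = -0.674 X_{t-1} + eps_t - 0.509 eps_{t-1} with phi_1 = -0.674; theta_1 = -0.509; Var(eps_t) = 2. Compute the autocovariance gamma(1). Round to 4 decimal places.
\gamma(1) = -5.8229

Multiply the model equation by X_{t-k} and take expectations. With theta_0 = psi_0 = 1 and psi_j the MA(infinity) weights, this gives
  gamma(k) - sum_i phi_i gamma(k-i) = c_k,
  c_k = sigma^2 * sum_{j=k..q} theta_j psi_{j-k}   (c_k = 0 for k > q),
using gamma(-m) = gamma(m).
psi-weights needed (psi_j = theta_j + sum_i phi_i psi_{j-i}):
  psi_1 = theta_1 + phi_1 = -0.509 + (-0.674) = -1.183
Right-hand sides:
  c_0 = sigma^2 (1 + theta_1 psi_1) = 2 * (1 + (-0.509)(-1.183)) = 2 * 1.602147 = 3.204294
  c_1 = sigma^2 theta_1 = 2 * (-0.509) = -1.018
  c_2 = 0
Equations for k = 0 and k = 1 (AR order 1):
  gamma(0) = phi_1 gamma(1) + c_0
  gamma(1) = phi_1 gamma(0) + c_1
Substituting the second into the first: gamma(0) (1 - phi_1^2) = c_0 + phi_1 c_1, so
  gamma(0) = (c_0 + phi_1 c_1) / (1 - phi_1^2) = (3.204294 + (-0.674)(-1.018)) / (1 - (-0.674)^2) = 3.890426 / 0.545724 = 7.128926.
  gamma(1) = phi_1 gamma(0) + c_1 = (-0.674)(7.128926) + (-1.018) = -5.822896.
Therefore gamma(1) = -5.8229 (to 4 decimal places).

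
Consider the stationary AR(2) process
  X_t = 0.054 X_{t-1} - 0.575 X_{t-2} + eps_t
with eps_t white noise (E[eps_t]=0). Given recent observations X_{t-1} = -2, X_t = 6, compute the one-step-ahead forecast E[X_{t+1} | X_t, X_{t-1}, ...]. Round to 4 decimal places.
E[X_{t+1} \mid \mathcal F_t] = 1.4740

For an AR(p) model X_t = c + sum_i phi_i X_{t-i} + eps_t, the
one-step-ahead conditional mean is
  E[X_{t+1} | X_t, ...] = c + sum_i phi_i X_{t+1-i}.
Substitute known values:
  E[X_{t+1} | ...] = (0.054) * (6) + (-0.575) * (-2)
                   = 1.4740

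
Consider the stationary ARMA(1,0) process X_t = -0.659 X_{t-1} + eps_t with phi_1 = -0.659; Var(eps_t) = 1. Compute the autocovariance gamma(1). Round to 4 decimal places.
\gamma(1) = -1.1649

Multiply the model equation by X_{t-k} and take expectations. With theta_0 = psi_0 = 1 and psi_j the MA(infinity) weights, this gives
  gamma(k) - sum_i phi_i gamma(k-i) = c_k,
  c_k = sigma^2 * sum_{j=k..q} theta_j psi_{j-k}   (c_k = 0 for k > q),
using gamma(-m) = gamma(m).
Pure AR (q = 0): c_0 = sigma^2 = 1, c_k = 0 for k >= 1.
Equations for k = 0 and k = 1 (AR order 1):
  gamma(0) = phi_1 gamma(1) + c_0
  gamma(1) = phi_1 gamma(0) + c_1
Substituting the second into the first: gamma(0) (1 - phi_1^2) = c_0 + phi_1 c_1, so
  gamma(0) = c_0 / (1 - phi_1^2) = 1 / (1 - (-0.659)^2) = 1 / 0.565719 = 1.767662.
  gamma(1) = phi_1 gamma(0) = (-0.659)(1.767662) = -1.164889.
Therefore gamma(1) = -1.1649 (to 4 decimal places).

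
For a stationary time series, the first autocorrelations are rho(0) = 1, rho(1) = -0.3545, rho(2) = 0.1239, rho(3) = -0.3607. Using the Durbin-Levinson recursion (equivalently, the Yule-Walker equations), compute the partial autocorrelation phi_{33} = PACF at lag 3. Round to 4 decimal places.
\phi_{33} = -0.3630

The PACF at lag k is phi_{kk}, the last component of the solution
to the Yule-Walker system G_k phi = r_k where
  (G_k)_{ij} = rho(|i - j|), (r_k)_i = rho(i), i,j = 1..k.
Equivalently, Durbin-Levinson gives phi_{kk} iteratively:
  phi_{11} = rho(1)
  phi_{kk} = [rho(k) - sum_{j=1..k-1} phi_{k-1,j} rho(k-j)]
            / [1 - sum_{j=1..k-1} phi_{k-1,j} rho(j)],
  phi_{k,j} = phi_{k-1,j} - phi_{kk} phi_{k-1,k-j},  j = 1..k-1.
Step k = 1:
  phi_11 = rho(1) = -0.3545.
Step k = 2:
  phi_22 = [rho(2) - phi_11 rho(1)] / [1 - phi_11 rho(1)] = [0.1239 - (-0.3545)(-0.3545)] / [1 - (-0.3545)(-0.3545)]
         = -0.00177025 / 0.87432975 = -0.002025.
  Update: phi_21 = phi_11 - phi_22 phi_11 = -0.3545 - (-0.002025)(-0.3545) = -0.355218.
Step k = 3:
  phi_33 = [rho(3) - phi_21 rho(2) - phi_22 rho(1)] / [1 - phi_21 rho(1) - phi_22 rho(2)]
    numerator   = -0.3607 - (-0.355218)(0.1239) - (-0.002025)(-0.3545) = -0.31740627
    denominator = 1 - (-0.355218)(-0.3545) - (-0.002025)(0.1239) = 0.87432617
  phi_33 = -0.31740627 / 0.87432617 = -0.363.
Therefore phi_{33} = -0.3630.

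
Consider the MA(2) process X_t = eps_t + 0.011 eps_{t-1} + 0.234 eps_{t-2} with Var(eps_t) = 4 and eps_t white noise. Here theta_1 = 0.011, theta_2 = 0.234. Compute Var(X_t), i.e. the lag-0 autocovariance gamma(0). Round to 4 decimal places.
\gamma(0) = 4.2195

For an MA(q) process X_t = eps_t + sum_i theta_i eps_{t-i} with
Var(eps_t) = sigma^2, the variance is
  gamma(0) = sigma^2 * (1 + sum_i theta_i^2).
  sum_i theta_i^2 = (0.011)^2 + (0.234)^2 = 0.000121 + 0.054756 = 0.054877.
  gamma(0) = 4 * (1 + 0.054877) = 4 * 1.054877 = 4.219508, which rounds to 4.2195.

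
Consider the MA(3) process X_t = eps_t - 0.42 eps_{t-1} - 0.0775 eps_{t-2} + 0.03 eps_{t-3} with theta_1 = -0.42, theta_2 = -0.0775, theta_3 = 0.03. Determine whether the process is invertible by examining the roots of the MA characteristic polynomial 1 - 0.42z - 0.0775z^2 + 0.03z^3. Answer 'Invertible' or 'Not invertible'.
\text{Invertible}

The MA(q) characteristic polynomial is P(z) = 1 - 0.42z - 0.0775z^2 + 0.03z^3.
Invertibility requires all roots to lie outside the unit circle, i.e. |z| > 1 for every root.
Degree 3: look for a simple real root z0 first, then factor out (1 - z/z0) and solve the remaining quadratic.
Testing z0 = 4: P(4) = 1 + (-0.42)(4) + (-0.0775)(4)^2 + (0.03)(4)^3
  = 1 + (-1.68) + (-1.24) + (1.92) = 0.  So z_0 = 4 is a root, |z_0| = 4.
Divide out the factor (1 - 0.25 z) = (1 - z/z0) (since 1/z0 = 0.25):
  P(z) = (1 - 0.25 z)(1 + (-0.17) z + (-0.12) z^2)
  [check: z-coef -0.17 - (0.25) = -0.42; z^2-coef -0.12 - (0.25)(-0.17) = -0.0775; z^3-coef -(0.25)(-0.12) = 0.03.]
Remaining roots from the quadratic factor 1 + (-0.17) z + (-0.12) z^2:
  Set 1 + (-0.17) z + (-0.12) z^2 = 0, i.e. a z^2 + b z + c = 0 with a = -0.12, b = -0.17, c = 1.
  Discriminant D = b^2 - 4ac = (-0.17)^2 - 4*(-0.12)*1 = 0.0289 - (-0.48) = 0.5089.
  D >= 0, so the roots are real: z = (-b +/- sqrt(D)) / (2a) = (0.17 +/- 0.713372) / (-0.24).
    z_1 = (0.17 + 0.713372) / (-0.24) = -3.6807,   |z_1| = 3.6807.
    z_2 = (0.17 - 0.713372) / (-0.24) = 2.2641,   |z_2| = 2.2641.
Moduli of all roots: 4.0000, 3.6807, 2.2641.
All moduli strictly greater than 1? Yes.
Verdict: Invertible.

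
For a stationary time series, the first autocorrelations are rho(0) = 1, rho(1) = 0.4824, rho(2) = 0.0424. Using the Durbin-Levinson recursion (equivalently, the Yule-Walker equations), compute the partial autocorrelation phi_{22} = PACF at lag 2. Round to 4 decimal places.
\phi_{22} = -0.2480

The PACF at lag k is phi_{kk}, the last component of the solution
to the Yule-Walker system G_k phi = r_k where
  (G_k)_{ij} = rho(|i - j|), (r_k)_i = rho(i), i,j = 1..k.
Equivalently, Durbin-Levinson gives phi_{kk} iteratively:
  phi_{11} = rho(1)
  phi_{kk} = [rho(k) - sum_{j=1..k-1} phi_{k-1,j} rho(k-j)]
            / [1 - sum_{j=1..k-1} phi_{k-1,j} rho(j)],
  phi_{k,j} = phi_{k-1,j} - phi_{kk} phi_{k-1,k-j},  j = 1..k-1.
Step k = 1:
  phi_11 = rho(1) = 0.4824.
Step k = 2:
  phi_22 = [rho(2) - phi_11 rho(1)] / [1 - phi_11 rho(1)] = [0.0424 - (0.4824)(0.4824)] / [1 - (0.4824)(0.4824)]
         = -0.19030976 / 0.76729024 = -0.248.
Therefore phi_{22} = -0.2480.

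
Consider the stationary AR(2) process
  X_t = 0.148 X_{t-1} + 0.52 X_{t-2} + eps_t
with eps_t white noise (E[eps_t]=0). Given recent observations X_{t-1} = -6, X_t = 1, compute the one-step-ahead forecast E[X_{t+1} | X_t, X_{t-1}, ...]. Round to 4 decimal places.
E[X_{t+1} \mid \mathcal F_t] = -2.9720

For an AR(p) model X_t = c + sum_i phi_i X_{t-i} + eps_t, the
one-step-ahead conditional mean is
  E[X_{t+1} | X_t, ...] = c + sum_i phi_i X_{t+1-i}.
Substitute known values:
  E[X_{t+1} | ...] = (0.148) * (1) + (0.52) * (-6)
                   = -2.9720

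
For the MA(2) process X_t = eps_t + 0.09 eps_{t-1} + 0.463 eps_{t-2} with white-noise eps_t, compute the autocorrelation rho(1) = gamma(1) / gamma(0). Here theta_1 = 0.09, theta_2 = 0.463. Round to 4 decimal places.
\rho(1) = 0.1077

For an MA(q) process with theta_0 = 1, the autocovariance is
  gamma(k) = sigma^2 * sum_{i=0..q-k} theta_i * theta_{i+k},
and rho(k) = gamma(k) / gamma(0). Sigma^2 cancels.
  numerator   = (1)*(0.09) + (0.09)*(0.463) = 0.13167.
  denominator = (1)^2 + (0.09)^2 + (0.463)^2 = 1.222469.
  rho(1) = 0.13167 / 1.222469 = 0.1077.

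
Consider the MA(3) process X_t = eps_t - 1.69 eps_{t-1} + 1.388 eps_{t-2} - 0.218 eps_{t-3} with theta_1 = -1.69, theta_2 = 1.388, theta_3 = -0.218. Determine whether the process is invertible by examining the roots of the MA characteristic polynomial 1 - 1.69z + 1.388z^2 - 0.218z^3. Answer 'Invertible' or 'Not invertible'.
\text{Not invertible}

The MA(q) characteristic polynomial is P(z) = 1 - 1.69z + 1.388z^2 - 0.218z^3.
Invertibility requires all roots to lie outside the unit circle, i.e. |z| > 1 for every root.
Degree 3: look for a simple real root z0 first, then factor out (1 - z/z0) and solve the remaining quadratic.
Testing z0 = 5: P(5) = 1 + (-1.69)(5) + (1.388)(5)^2 + (-0.218)(5)^3
  = 1 + (-8.45) + (34.7) + (-27.25) = 0.  So z_0 = 5 is a root, |z_0| = 5.
Divide out the factor (1 - 0.2 z) = (1 - z/z0) (since 1/z0 = 0.2):
  P(z) = (1 - 0.2 z)(1 + (-1.49) z + (1.09) z^2)
  [check: z-coef -1.49 - (0.2) = -1.69; z^2-coef 1.09 - (0.2)(-1.49) = 1.388; z^3-coef -(0.2)(1.09) = -0.218.]
Remaining roots from the quadratic factor 1 + (-1.49) z + (1.09) z^2:
  Set 1 + (-1.49) z + (1.09) z^2 = 0, i.e. a z^2 + b z + c = 0 with a = 1.09, b = -1.49, c = 1.
  Discriminant D = b^2 - 4ac = (-1.49)^2 - 4*(1.09)*1 = 2.2201 - (4.36) = -2.1399.
  D < 0, so the roots are the complex-conjugate pair z = (-b +/- i sqrt(-D)) / (2a) = 0.6835 +/- 0.671i.
  For a conjugate pair |z|^2 = z * conj(z) = (product of roots) = c/a = 1/(1.09) = 0.917431, so |z| = sqrt(0.917431) = 0.9578 for both roots.
Moduli of all roots: 5.0000, 0.9578, 0.9578.
All moduli strictly greater than 1? No.
Verdict: Not invertible.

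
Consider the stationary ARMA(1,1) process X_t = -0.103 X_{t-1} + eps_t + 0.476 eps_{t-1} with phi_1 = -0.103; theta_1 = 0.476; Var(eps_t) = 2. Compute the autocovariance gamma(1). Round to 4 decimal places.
\gamma(1) = 0.7170

Multiply the model equation by X_{t-k} and take expectations. With theta_0 = psi_0 = 1 and psi_j the MA(infinity) weights, this gives
  gamma(k) - sum_i phi_i gamma(k-i) = c_k,
  c_k = sigma^2 * sum_{j=k..q} theta_j psi_{j-k}   (c_k = 0 for k > q),
using gamma(-m) = gamma(m).
psi-weights needed (psi_j = theta_j + sum_i phi_i psi_{j-i}):
  psi_1 = theta_1 + phi_1 = 0.476 + (-0.103) = 0.373
Right-hand sides:
  c_0 = sigma^2 (1 + theta_1 psi_1) = 2 * (1 + (0.476)(0.373)) = 2 * 1.177548 = 2.355096
  c_1 = sigma^2 theta_1 = 2 * (0.476) = 0.952
  c_2 = 0
Equations for k = 0 and k = 1 (AR order 1):
  gamma(0) = phi_1 gamma(1) + c_0
  gamma(1) = phi_1 gamma(0) + c_1
Substituting the second into the first: gamma(0) (1 - phi_1^2) = c_0 + phi_1 c_1, so
  gamma(0) = (c_0 + phi_1 c_1) / (1 - phi_1^2) = (2.355096 + (-0.103)(0.952)) / (1 - (-0.103)^2) = 2.25704 / 0.989391 = 2.281242.
  gamma(1) = phi_1 gamma(0) + c_1 = (-0.103)(2.281242) + (0.952) = 0.717032.
Therefore gamma(1) = 0.7170 (to 4 decimal places).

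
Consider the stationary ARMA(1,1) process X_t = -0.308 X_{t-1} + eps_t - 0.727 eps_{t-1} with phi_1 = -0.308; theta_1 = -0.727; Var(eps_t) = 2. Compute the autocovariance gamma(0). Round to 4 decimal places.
\gamma(0) = 4.3670

Multiply the model equation by X_{t-k} and take expectations. With theta_0 = psi_0 = 1 and psi_j the MA(infinity) weights, this gives
  gamma(k) - sum_i phi_i gamma(k-i) = c_k,
  c_k = sigma^2 * sum_{j=k..q} theta_j psi_{j-k}   (c_k = 0 for k > q),
using gamma(-m) = gamma(m).
psi-weights needed (psi_j = theta_j + sum_i phi_i psi_{j-i}):
  psi_1 = theta_1 + phi_1 = -0.727 + (-0.308) = -1.035
Right-hand sides:
  c_0 = sigma^2 (1 + theta_1 psi_1) = 2 * (1 + (-0.727)(-1.035)) = 2 * 1.752445 = 3.50489
  c_1 = sigma^2 theta_1 = 2 * (-0.727) = -1.454
  c_2 = 0
Equations for k = 0 and k = 1 (AR order 1):
  gamma(0) = phi_1 gamma(1) + c_0
  gamma(1) = phi_1 gamma(0) + c_1
Substituting the second into the first: gamma(0) (1 - phi_1^2) = c_0 + phi_1 c_1, so
  gamma(0) = (c_0 + phi_1 c_1) / (1 - phi_1^2) = (3.50489 + (-0.308)(-1.454)) / (1 - (-0.308)^2) = 3.952722 / 0.905136 = 4.366992.
Therefore gamma(0) = 4.3670 (to 4 decimal places).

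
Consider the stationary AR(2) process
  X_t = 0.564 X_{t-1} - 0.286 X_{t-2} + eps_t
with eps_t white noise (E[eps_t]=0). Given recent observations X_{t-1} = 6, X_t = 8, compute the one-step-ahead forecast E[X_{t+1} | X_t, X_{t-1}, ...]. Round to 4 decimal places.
E[X_{t+1} \mid \mathcal F_t] = 2.7960

For an AR(p) model X_t = c + sum_i phi_i X_{t-i} + eps_t, the
one-step-ahead conditional mean is
  E[X_{t+1} | X_t, ...] = c + sum_i phi_i X_{t+1-i}.
Substitute known values:
  E[X_{t+1} | ...] = (0.564) * (8) + (-0.286) * (6)
                   = 2.7960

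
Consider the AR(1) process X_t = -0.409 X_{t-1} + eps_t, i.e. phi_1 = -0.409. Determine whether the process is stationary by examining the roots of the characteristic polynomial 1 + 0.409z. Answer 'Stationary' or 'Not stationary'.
\text{Stationary}

The AR(p) characteristic polynomial is P(z) = 1 + 0.409z.
Stationarity requires all roots to lie outside the unit circle, i.e. |z| > 1 for every root.
This is linear in z: 1 + (0.409) z = 0  =>  z = -1/(0.409) = -2.444988,  |z| = 2.444988.
Moduli of all roots: 2.4450.
All moduli strictly greater than 1? Yes.
Verdict: Stationary.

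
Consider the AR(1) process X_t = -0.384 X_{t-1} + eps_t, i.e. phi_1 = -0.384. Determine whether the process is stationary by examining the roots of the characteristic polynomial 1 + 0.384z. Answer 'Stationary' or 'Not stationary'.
\text{Stationary}

The AR(p) characteristic polynomial is P(z) = 1 + 0.384z.
Stationarity requires all roots to lie outside the unit circle, i.e. |z| > 1 for every root.
This is linear in z: 1 + (0.384) z = 0  =>  z = -1/(0.384) = -2.604167,  |z| = 2.604167.
Moduli of all roots: 2.6042.
All moduli strictly greater than 1? Yes.
Verdict: Stationary.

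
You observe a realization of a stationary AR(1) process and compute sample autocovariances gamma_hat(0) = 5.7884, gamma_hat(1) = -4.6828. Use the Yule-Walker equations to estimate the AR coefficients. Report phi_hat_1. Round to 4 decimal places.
\hat\phi_{1} = -0.8090

The Yule-Walker equations for an AR(p) process read, in matrix form,
  Gamma_p phi = r_p,   with   (Gamma_p)_{ij} = gamma(|i - j|),
                       (r_p)_i = gamma(i),   i,j = 1..p.
Substitute the sample gammas (Toeplitz matrix and right-hand side of size 1):
  Gamma_p = [[5.7884]]
  r_p     = [-4.6828]
With p = 1 this is the single equation gamma(0) phi_1 = gamma(1):
  phi_hat_1 = gamma(1) / gamma(0) = -4.6828 / 5.7884 = -0.8090.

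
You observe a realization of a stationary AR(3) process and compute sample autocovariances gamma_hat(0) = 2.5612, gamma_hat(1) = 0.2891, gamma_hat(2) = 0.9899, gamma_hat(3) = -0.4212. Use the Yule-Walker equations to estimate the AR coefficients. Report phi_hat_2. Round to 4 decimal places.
\hat\phi_{2} = 0.3980

The Yule-Walker equations for an AR(p) process read, in matrix form,
  Gamma_p phi = r_p,   with   (Gamma_p)_{ij} = gamma(|i - j|),
                       (r_p)_i = gamma(i),   i,j = 1..p.
Substitute the sample gammas (Toeplitz matrix and right-hand side of size 3):
  Gamma_p = [[2.5612, 0.2891, 0.9899], [0.2891, 2.5612, 0.2891], [0.9899, 0.2891, 2.5612]]
  r_p     = [0.2891, 0.9899, -0.4212]
Written out (R1..R3):
  (R1) 2.5612 phi_1 + 0.2891 phi_2 + 0.9899 phi_3 = 0.2891
  (R2) 0.2891 phi_1 + 2.5612 phi_2 + 0.2891 phi_3 = 0.9899
  (R3) 0.9899 phi_1 + 0.2891 phi_2 + 2.5612 phi_3 = -0.4212
Gaussian elimination:
  R2 <- R2 - (0.2891/2.5612) R1 = R2 - (0.112877) R1:  2.528567 phi_2 + 0.177363 phi_3 = 0.957267
  R3 <- R3 - (0.9899/2.5612) R1 = R3 - (0.386499) R1:  0.177363 phi_2 + 2.178605 phi_3 = -0.532937
  R3 <- R3 - (0.177363/2.528567) R2 = R3 - (0.070144) R2:  2.166164 phi_3 = -0.600083
Back-substitution:
  phi_hat_3 = -0.600083 / 2.166164 = -0.277026
  phi_hat_2 = (0.957267 - (0.177363)(-0.277026)) / 2.528567 = 0.398013
  phi_hat_1 = (0.2891 - (0.2891)(0.398013) - (0.9899)(-0.277026)) / 2.5612 = 0.17502
So phi_hat = [0.1750, 0.3980, -0.2770].
Therefore phi_hat_2 = 0.3980.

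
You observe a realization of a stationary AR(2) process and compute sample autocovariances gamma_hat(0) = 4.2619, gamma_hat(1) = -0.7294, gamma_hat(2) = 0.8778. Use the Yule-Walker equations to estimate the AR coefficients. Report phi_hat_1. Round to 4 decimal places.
\hat\phi_{1} = -0.1400

The Yule-Walker equations for an AR(p) process read, in matrix form,
  Gamma_p phi = r_p,   with   (Gamma_p)_{ij} = gamma(|i - j|),
                       (r_p)_i = gamma(i),   i,j = 1..p.
Substitute the sample gammas (Toeplitz matrix and right-hand side of size 2):
  Gamma_p = [[4.2619, -0.7294], [-0.7294, 4.2619]]
  r_p     = [-0.7294, 0.8778]
Written out:
  4.2619 phi_1 - 0.7294 phi_2 = -0.7294
  -0.7294 phi_1 + 4.2619 phi_2 = 0.8778
Solve by Cramer's rule:
  det = gamma(0)^2 - gamma(1)^2 = (4.2619)^2 - (-0.7294)^2 = 18.16379161 - 0.53202436 = 17.63176725
  phi_hat_1 = [gamma(1) gamma(0) - gamma(1) gamma(2)] / det = [(-0.7294)(4.2619) - (-0.7294)(0.8778)] / 17.63176725 = -2.46836254 / 17.63176725 = -0.14
  phi_hat_2 = [gamma(0) gamma(2) - gamma(1)^2] / det = [(4.2619)(0.8778) - (-0.7294)^2] / 17.63176725 = 3.20907146 / 17.63176725 = 0.182
So phi_hat = [-0.1400, 0.1820].
Therefore phi_hat_1 = -0.1400.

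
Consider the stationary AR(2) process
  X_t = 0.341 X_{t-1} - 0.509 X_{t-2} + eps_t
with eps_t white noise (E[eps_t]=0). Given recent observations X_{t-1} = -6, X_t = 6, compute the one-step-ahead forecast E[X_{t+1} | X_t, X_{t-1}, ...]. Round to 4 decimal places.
E[X_{t+1} \mid \mathcal F_t] = 5.1000

For an AR(p) model X_t = c + sum_i phi_i X_{t-i} + eps_t, the
one-step-ahead conditional mean is
  E[X_{t+1} | X_t, ...] = c + sum_i phi_i X_{t+1-i}.
Substitute known values:
  E[X_{t+1} | ...] = (0.341) * (6) + (-0.509) * (-6)
                   = 5.1000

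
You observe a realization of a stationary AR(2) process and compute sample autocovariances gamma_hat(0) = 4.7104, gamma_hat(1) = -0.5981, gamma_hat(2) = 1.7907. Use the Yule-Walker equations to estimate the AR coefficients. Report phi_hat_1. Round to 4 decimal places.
\hat\phi_{1} = -0.0800

The Yule-Walker equations for an AR(p) process read, in matrix form,
  Gamma_p phi = r_p,   with   (Gamma_p)_{ij} = gamma(|i - j|),
                       (r_p)_i = gamma(i),   i,j = 1..p.
Substitute the sample gammas (Toeplitz matrix and right-hand side of size 2):
  Gamma_p = [[4.7104, -0.5981], [-0.5981, 4.7104]]
  r_p     = [-0.5981, 1.7907]
Written out:
  4.7104 phi_1 - 0.5981 phi_2 = -0.5981
  -0.5981 phi_1 + 4.7104 phi_2 = 1.7907
Solve by Cramer's rule:
  det = gamma(0)^2 - gamma(1)^2 = (4.7104)^2 - (-0.5981)^2 = 22.18786816 - 0.35772361 = 21.83014455
  phi_hat_1 = [gamma(1) gamma(0) - gamma(1) gamma(2)] / det = [(-0.5981)(4.7104) - (-0.5981)(1.7907)] / 21.83014455 = -1.74627257 / 21.83014455 = -0.08
  phi_hat_2 = [gamma(0) gamma(2) - gamma(1)^2] / det = [(4.7104)(1.7907) - (-0.5981)^2] / 21.83014455 = 8.07718967 / 21.83014455 = 0.37
So phi_hat = [-0.0800, 0.3700].
Therefore phi_hat_1 = -0.0800.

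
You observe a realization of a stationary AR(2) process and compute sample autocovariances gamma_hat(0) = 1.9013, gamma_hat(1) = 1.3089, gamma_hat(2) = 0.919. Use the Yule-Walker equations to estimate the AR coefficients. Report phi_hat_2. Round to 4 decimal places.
\hat\phi_{2} = 0.0179

The Yule-Walker equations for an AR(p) process read, in matrix form,
  Gamma_p phi = r_p,   with   (Gamma_p)_{ij} = gamma(|i - j|),
                       (r_p)_i = gamma(i),   i,j = 1..p.
Substitute the sample gammas (Toeplitz matrix and right-hand side of size 2):
  Gamma_p = [[1.9013, 1.3089], [1.3089, 1.9013]]
  r_p     = [1.3089, 0.919]
Written out:
  1.9013 phi_1 + 1.3089 phi_2 = 1.3089
  1.3089 phi_1 + 1.9013 phi_2 = 0.919
Solve by Cramer's rule:
  det = gamma(0)^2 - gamma(1)^2 = (1.9013)^2 - (1.3089)^2 = 3.61494169 - 1.71321921 = 1.90172248
  phi_hat_1 = [gamma(1) gamma(0) - gamma(1) gamma(2)] / det = [(1.3089)(1.9013) - (1.3089)(0.919)] / 1.90172248 = 1.28573247 / 1.90172248 = 0.6761
  phi_hat_2 = [gamma(0) gamma(2) - gamma(1)^2] / det = [(1.9013)(0.919) - (1.3089)^2] / 1.90172248 = 0.03407549 / 1.90172248 = 0.0179
So phi_hat = [0.6761, 0.0179].
Therefore phi_hat_2 = 0.0179.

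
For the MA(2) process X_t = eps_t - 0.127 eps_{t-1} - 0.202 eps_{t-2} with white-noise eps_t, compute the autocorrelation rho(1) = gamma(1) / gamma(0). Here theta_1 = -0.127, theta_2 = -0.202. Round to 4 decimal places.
\rho(1) = -0.0959

For an MA(q) process with theta_0 = 1, the autocovariance is
  gamma(k) = sigma^2 * sum_{i=0..q-k} theta_i * theta_{i+k},
and rho(k) = gamma(k) / gamma(0). Sigma^2 cancels.
  numerator   = (1)*(-0.127) + (-0.127)*(-0.202) = -0.101346.
  denominator = (1)^2 + (-0.127)^2 + (-0.202)^2 = 1.056933.
  rho(1) = -0.101346 / 1.056933 = -0.0959.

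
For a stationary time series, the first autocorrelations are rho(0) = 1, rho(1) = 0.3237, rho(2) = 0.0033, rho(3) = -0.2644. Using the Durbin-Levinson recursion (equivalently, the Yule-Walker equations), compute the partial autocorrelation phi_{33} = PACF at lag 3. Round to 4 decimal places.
\phi_{33} = -0.2590

The PACF at lag k is phi_{kk}, the last component of the solution
to the Yule-Walker system G_k phi = r_k where
  (G_k)_{ij} = rho(|i - j|), (r_k)_i = rho(i), i,j = 1..k.
Equivalently, Durbin-Levinson gives phi_{kk} iteratively:
  phi_{11} = rho(1)
  phi_{kk} = [rho(k) - sum_{j=1..k-1} phi_{k-1,j} rho(k-j)]
            / [1 - sum_{j=1..k-1} phi_{k-1,j} rho(j)],
  phi_{k,j} = phi_{k-1,j} - phi_{kk} phi_{k-1,k-j},  j = 1..k-1.
Step k = 1:
  phi_11 = rho(1) = 0.3237.
Step k = 2:
  phi_22 = [rho(2) - phi_11 rho(1)] / [1 - phi_11 rho(1)] = [0.0033 - (0.3237)(0.3237)] / [1 - (0.3237)(0.3237)]
         = -0.10148169 / 0.89521831 = -0.11336.
  Update: phi_21 = phi_11 - phi_22 phi_11 = 0.3237 - (-0.11336)(0.3237) = 0.360395.
Step k = 3:
  phi_33 = [rho(3) - phi_21 rho(2) - phi_22 rho(1)] / [1 - phi_21 rho(1) - phi_22 rho(2)]
    numerator   = -0.2644 - (0.360395)(0.0033) - (-0.11336)(0.3237) = -0.22889476
    denominator = 1 - (0.360395)(0.3237) - (-0.11336)(0.0033) = 0.88371437
  phi_33 = -0.22889476 / 0.88371437 = -0.259.
Therefore phi_{33} = -0.2590.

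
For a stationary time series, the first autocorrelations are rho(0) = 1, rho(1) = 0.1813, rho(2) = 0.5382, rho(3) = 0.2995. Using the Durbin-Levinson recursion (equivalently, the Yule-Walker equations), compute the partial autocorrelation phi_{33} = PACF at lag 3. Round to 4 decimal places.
\phi_{33} = 0.2250

The PACF at lag k is phi_{kk}, the last component of the solution
to the Yule-Walker system G_k phi = r_k where
  (G_k)_{ij} = rho(|i - j|), (r_k)_i = rho(i), i,j = 1..k.
Equivalently, Durbin-Levinson gives phi_{kk} iteratively:
  phi_{11} = rho(1)
  phi_{kk} = [rho(k) - sum_{j=1..k-1} phi_{k-1,j} rho(k-j)]
            / [1 - sum_{j=1..k-1} phi_{k-1,j} rho(j)],
  phi_{k,j} = phi_{k-1,j} - phi_{kk} phi_{k-1,k-j},  j = 1..k-1.
Step k = 1:
  phi_11 = rho(1) = 0.1813.
Step k = 2:
  phi_22 = [rho(2) - phi_11 rho(1)] / [1 - phi_11 rho(1)] = [0.5382 - (0.1813)(0.1813)] / [1 - (0.1813)(0.1813)]
         = 0.50533031 / 0.96713031 = 0.522505.
  Update: phi_21 = phi_11 - phi_22 phi_11 = 0.1813 - (0.522505)(0.1813) = 0.08657.
Step k = 3:
  phi_33 = [rho(3) - phi_21 rho(2) - phi_22 rho(1)] / [1 - phi_21 rho(1) - phi_22 rho(2)]
    numerator   = 0.2995 - (0.08657)(0.5382) - (0.522505)(0.1813) = 0.15817796
    denominator = 1 - (0.08657)(0.1813) - (0.522505)(0.5382) = 0.70309276
  phi_33 = 0.15817796 / 0.70309276 = 0.225.
Therefore phi_{33} = 0.2250.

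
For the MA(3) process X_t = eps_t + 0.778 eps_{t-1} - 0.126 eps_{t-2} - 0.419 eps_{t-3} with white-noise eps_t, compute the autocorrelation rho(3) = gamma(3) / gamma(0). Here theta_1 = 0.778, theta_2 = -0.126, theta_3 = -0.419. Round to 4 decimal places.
\rho(3) = -0.2332

For an MA(q) process with theta_0 = 1, the autocovariance is
  gamma(k) = sigma^2 * sum_{i=0..q-k} theta_i * theta_{i+k},
and rho(k) = gamma(k) / gamma(0). Sigma^2 cancels.
  numerator   = (1)*(-0.419) = -0.419.
  denominator = (1)^2 + (0.778)^2 + (-0.126)^2 + (-0.419)^2 = 1.796721.
  rho(3) = -0.419 / 1.796721 = -0.2332.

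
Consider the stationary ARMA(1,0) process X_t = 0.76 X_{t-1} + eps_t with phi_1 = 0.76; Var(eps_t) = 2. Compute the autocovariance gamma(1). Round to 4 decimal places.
\gamma(1) = 3.5985

Multiply the model equation by X_{t-k} and take expectations. With theta_0 = psi_0 = 1 and psi_j the MA(infinity) weights, this gives
  gamma(k) - sum_i phi_i gamma(k-i) = c_k,
  c_k = sigma^2 * sum_{j=k..q} theta_j psi_{j-k}   (c_k = 0 for k > q),
using gamma(-m) = gamma(m).
Pure AR (q = 0): c_0 = sigma^2 = 2, c_k = 0 for k >= 1.
Equations for k = 0 and k = 1 (AR order 1):
  gamma(0) = phi_1 gamma(1) + c_0
  gamma(1) = phi_1 gamma(0) + c_1
Substituting the second into the first: gamma(0) (1 - phi_1^2) = c_0 + phi_1 c_1, so
  gamma(0) = c_0 / (1 - phi_1^2) = 2 / (1 - (0.76)^2) = 2 / 0.4224 = 4.734848.
  gamma(1) = phi_1 gamma(0) = (0.76)(4.734848) = 3.598485.
Therefore gamma(1) = 3.5985 (to 4 decimal places).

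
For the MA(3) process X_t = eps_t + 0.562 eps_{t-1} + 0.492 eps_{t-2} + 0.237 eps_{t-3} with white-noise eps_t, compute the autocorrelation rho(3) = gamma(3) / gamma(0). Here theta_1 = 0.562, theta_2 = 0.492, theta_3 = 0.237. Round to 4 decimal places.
\rho(3) = 0.1468

For an MA(q) process with theta_0 = 1, the autocovariance is
  gamma(k) = sigma^2 * sum_{i=0..q-k} theta_i * theta_{i+k},
and rho(k) = gamma(k) / gamma(0). Sigma^2 cancels.
  numerator   = (1)*(0.237) = 0.237.
  denominator = (1)^2 + (0.562)^2 + (0.492)^2 + (0.237)^2 = 1.614077.
  rho(3) = 0.237 / 1.614077 = 0.1468.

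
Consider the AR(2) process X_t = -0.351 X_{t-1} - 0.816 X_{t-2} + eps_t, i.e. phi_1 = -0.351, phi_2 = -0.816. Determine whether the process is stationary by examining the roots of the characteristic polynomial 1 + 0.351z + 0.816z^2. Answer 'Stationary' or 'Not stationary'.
\text{Stationary}

The AR(p) characteristic polynomial is P(z) = 1 + 0.351z + 0.816z^2.
Stationarity requires all roots to lie outside the unit circle, i.e. |z| > 1 for every root.
Set 1 + (0.351) z + (0.816) z^2 = 0, i.e. a z^2 + b z + c = 0 with a = 0.816, b = 0.351, c = 1.
Discriminant D = b^2 - 4ac = (0.351)^2 - 4*(0.816)*1 = 0.123201 - (3.264) = -3.140799.
D < 0, so the roots are the complex-conjugate pair z = (-b +/- i sqrt(-D)) / (2a) = -0.2151 +/- 1.0859i.
For a conjugate pair |z|^2 = z * conj(z) = (product of roots) = c/a = 1/(0.816) = 1.22549, so |z| = sqrt(1.22549) = 1.107 for both roots.
Moduli of all roots: 1.1070, 1.1070.
All moduli strictly greater than 1? Yes.
Verdict: Stationary.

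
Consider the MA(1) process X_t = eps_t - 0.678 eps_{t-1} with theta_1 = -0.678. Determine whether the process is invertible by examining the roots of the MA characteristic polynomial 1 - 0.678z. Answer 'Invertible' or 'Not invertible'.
\text{Invertible}

The MA(q) characteristic polynomial is P(z) = 1 - 0.678z.
Invertibility requires all roots to lie outside the unit circle, i.e. |z| > 1 for every root.
This is linear in z: 1 + (-0.678) z = 0  =>  z = -1/(-0.678) = 1.474926,  |z| = 1.474926.
Moduli of all roots: 1.4749.
All moduli strictly greater than 1? Yes.
Verdict: Invertible.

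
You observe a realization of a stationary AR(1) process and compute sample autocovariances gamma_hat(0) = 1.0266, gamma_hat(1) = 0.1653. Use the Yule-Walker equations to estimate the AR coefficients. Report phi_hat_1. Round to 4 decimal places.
\hat\phi_{1} = 0.1610

The Yule-Walker equations for an AR(p) process read, in matrix form,
  Gamma_p phi = r_p,   with   (Gamma_p)_{ij} = gamma(|i - j|),
                       (r_p)_i = gamma(i),   i,j = 1..p.
Substitute the sample gammas (Toeplitz matrix and right-hand side of size 1):
  Gamma_p = [[1.0266]]
  r_p     = [0.1653]
With p = 1 this is the single equation gamma(0) phi_1 = gamma(1):
  phi_hat_1 = gamma(1) / gamma(0) = 0.1653 / 1.0266 = 0.1610.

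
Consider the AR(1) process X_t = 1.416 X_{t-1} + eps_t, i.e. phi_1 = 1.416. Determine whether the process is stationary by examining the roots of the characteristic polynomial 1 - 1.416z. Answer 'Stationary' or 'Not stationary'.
\text{Not stationary}

The AR(p) characteristic polynomial is P(z) = 1 - 1.416z.
Stationarity requires all roots to lie outside the unit circle, i.e. |z| > 1 for every root.
This is linear in z: 1 + (-1.416) z = 0  =>  z = -1/(-1.416) = 0.706215,  |z| = 0.706215.
Moduli of all roots: 0.7062.
All moduli strictly greater than 1? No.
Verdict: Not stationary.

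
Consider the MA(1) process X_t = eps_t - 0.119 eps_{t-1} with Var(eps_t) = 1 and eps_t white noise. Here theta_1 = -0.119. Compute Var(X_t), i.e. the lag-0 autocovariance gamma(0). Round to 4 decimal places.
\gamma(0) = 1.0142

For an MA(q) process X_t = eps_t + sum_i theta_i eps_{t-i} with
Var(eps_t) = sigma^2, the variance is
  gamma(0) = sigma^2 * (1 + sum_i theta_i^2).
  sum_i theta_i^2 = (-0.119)^2 = 0.014161.
  gamma(0) = 1 * (1 + 0.014161) = 1 * 1.014161 = 1.014161, which rounds to 1.0142.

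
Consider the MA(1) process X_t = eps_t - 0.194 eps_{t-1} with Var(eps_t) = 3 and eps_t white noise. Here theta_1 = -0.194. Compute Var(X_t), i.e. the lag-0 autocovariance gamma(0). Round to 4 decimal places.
\gamma(0) = 3.1129

For an MA(q) process X_t = eps_t + sum_i theta_i eps_{t-i} with
Var(eps_t) = sigma^2, the variance is
  gamma(0) = sigma^2 * (1 + sum_i theta_i^2).
  sum_i theta_i^2 = (-0.194)^2 = 0.037636.
  gamma(0) = 3 * (1 + 0.037636) = 3 * 1.037636 = 3.112908, which rounds to 3.1129.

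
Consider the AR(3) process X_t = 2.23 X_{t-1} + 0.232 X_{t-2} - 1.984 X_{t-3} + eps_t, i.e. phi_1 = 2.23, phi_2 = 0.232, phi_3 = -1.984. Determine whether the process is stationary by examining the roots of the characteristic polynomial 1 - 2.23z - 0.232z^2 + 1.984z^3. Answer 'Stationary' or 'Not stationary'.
\text{Not stationary}

The AR(p) characteristic polynomial is P(z) = 1 - 2.23z - 0.232z^2 + 1.984z^3.
Stationarity requires all roots to lie outside the unit circle, i.e. |z| > 1 for every root.
Degree 3: look for a simple real root z0 first, then factor out (1 - z/z0) and solve the remaining quadratic.
Testing z0 = 0.625: P(0.625) = 1 + (-2.23)(0.625) + (-0.232)(0.625)^2 + (1.984)(0.625)^3
  = 1 + (-1.39375) + (-0.090625) + (0.484375) = 0.  So z_0 = 0.625 is a root, |z_0| = 0.625.
Divide out the factor (1 - 1.6 z) = (1 - z/z0) (since 1/z0 = 1.6):
  P(z) = (1 - 1.6 z)(1 + (-0.63) z + (-1.24) z^2)
  [check: z-coef -0.63 - (1.6) = -2.23; z^2-coef -1.24 - (1.6)(-0.63) = -0.232; z^3-coef -(1.6)(-1.24) = 1.984.]
Remaining roots from the quadratic factor 1 + (-0.63) z + (-1.24) z^2:
  Set 1 + (-0.63) z + (-1.24) z^2 = 0, i.e. a z^2 + b z + c = 0 with a = -1.24, b = -0.63, c = 1.
  Discriminant D = b^2 - 4ac = (-0.63)^2 - 4*(-1.24)*1 = 0.3969 - (-4.96) = 5.3569.
  D >= 0, so the roots are real: z = (-b +/- sqrt(D)) / (2a) = (0.63 +/- 2.314498) / (-2.48).
    z_1 = (0.63 + 2.314498) / (-2.48) = -1.1873,   |z_1| = 1.1873.
    z_2 = (0.63 - 2.314498) / (-2.48) = 0.6792,   |z_2| = 0.6792.
Moduli of all roots: 0.6250, 1.1873, 0.6792.
All moduli strictly greater than 1? No.
Verdict: Not stationary.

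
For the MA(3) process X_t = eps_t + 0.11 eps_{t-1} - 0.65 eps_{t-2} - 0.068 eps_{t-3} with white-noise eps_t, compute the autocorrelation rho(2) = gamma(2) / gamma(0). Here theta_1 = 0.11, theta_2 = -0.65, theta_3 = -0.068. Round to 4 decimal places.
\rho(2) = -0.4568

For an MA(q) process with theta_0 = 1, the autocovariance is
  gamma(k) = sigma^2 * sum_{i=0..q-k} theta_i * theta_{i+k},
and rho(k) = gamma(k) / gamma(0). Sigma^2 cancels.
  numerator   = (1)*(-0.65) + (0.11)*(-0.068) = -0.65748.
  denominator = (1)^2 + (0.11)^2 + (-0.65)^2 + (-0.068)^2 = 1.439224.
  rho(2) = -0.65748 / 1.439224 = -0.4568.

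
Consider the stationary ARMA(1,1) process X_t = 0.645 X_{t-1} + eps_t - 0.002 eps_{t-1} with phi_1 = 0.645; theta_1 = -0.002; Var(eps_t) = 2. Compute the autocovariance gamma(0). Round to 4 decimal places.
\gamma(0) = 3.4160

Multiply the model equation by X_{t-k} and take expectations. With theta_0 = psi_0 = 1 and psi_j the MA(infinity) weights, this gives
  gamma(k) - sum_i phi_i gamma(k-i) = c_k,
  c_k = sigma^2 * sum_{j=k..q} theta_j psi_{j-k}   (c_k = 0 for k > q),
using gamma(-m) = gamma(m).
psi-weights needed (psi_j = theta_j + sum_i phi_i psi_{j-i}):
  psi_1 = theta_1 + phi_1 = -0.002 + (0.645) = 0.643
Right-hand sides:
  c_0 = sigma^2 (1 + theta_1 psi_1) = 2 * (1 + (-0.002)(0.643)) = 2 * 0.998714 = 1.997428
  c_1 = sigma^2 theta_1 = 2 * (-0.002) = -0.004
  c_2 = 0
Equations for k = 0 and k = 1 (AR order 1):
  gamma(0) = phi_1 gamma(1) + c_0
  gamma(1) = phi_1 gamma(0) + c_1
Substituting the second into the first: gamma(0) (1 - phi_1^2) = c_0 + phi_1 c_1, so
  gamma(0) = (c_0 + phi_1 c_1) / (1 - phi_1^2) = (1.997428 + (0.645)(-0.004)) / (1 - (0.645)^2) = 1.994848 / 0.583975 = 3.415982.
Therefore gamma(0) = 3.4160 (to 4 decimal places).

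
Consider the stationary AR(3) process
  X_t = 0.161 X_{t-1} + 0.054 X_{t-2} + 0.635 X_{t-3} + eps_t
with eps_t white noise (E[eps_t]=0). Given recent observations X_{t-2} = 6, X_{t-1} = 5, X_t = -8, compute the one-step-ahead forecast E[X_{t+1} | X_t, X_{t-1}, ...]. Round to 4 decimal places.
E[X_{t+1} \mid \mathcal F_t] = 2.7920

For an AR(p) model X_t = c + sum_i phi_i X_{t-i} + eps_t, the
one-step-ahead conditional mean is
  E[X_{t+1} | X_t, ...] = c + sum_i phi_i X_{t+1-i}.
Substitute known values:
  E[X_{t+1} | ...] = (0.161) * (-8) + (0.054) * (5) + (0.635) * (6)
                   = 2.7920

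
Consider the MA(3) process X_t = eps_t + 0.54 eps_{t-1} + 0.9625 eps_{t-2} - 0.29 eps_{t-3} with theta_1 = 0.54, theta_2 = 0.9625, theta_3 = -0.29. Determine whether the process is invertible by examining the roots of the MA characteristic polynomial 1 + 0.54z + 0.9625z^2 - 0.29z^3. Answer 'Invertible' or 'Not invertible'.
\text{Not invertible}

The MA(q) characteristic polynomial is P(z) = 1 + 0.54z + 0.9625z^2 - 0.29z^3.
Invertibility requires all roots to lie outside the unit circle, i.e. |z| > 1 for every root.
Degree 3: look for a simple real root z0 first, then factor out (1 - z/z0) and solve the remaining quadratic.
Testing z0 = 4: P(4) = 1 + (0.54)(4) + (0.9625)(4)^2 + (-0.29)(4)^3
  = 1 + (2.16) + (15.4) + (-18.56) = 0.  So z_0 = 4 is a root, |z_0| = 4.
Divide out the factor (1 - 0.25 z) = (1 - z/z0) (since 1/z0 = 0.25):
  P(z) = (1 - 0.25 z)(1 + (0.79) z + (1.16) z^2)
  [check: z-coef 0.79 - (0.25) = 0.54; z^2-coef 1.16 - (0.25)(0.79) = 0.9625; z^3-coef -(0.25)(1.16) = -0.29.]
Remaining roots from the quadratic factor 1 + (0.79) z + (1.16) z^2:
  Set 1 + (0.79) z + (1.16) z^2 = 0, i.e. a z^2 + b z + c = 0 with a = 1.16, b = 0.79, c = 1.
  Discriminant D = b^2 - 4ac = (0.79)^2 - 4*(1.16)*1 = 0.6241 - (4.64) = -4.0159.
  D < 0, so the roots are the complex-conjugate pair z = (-b +/- i sqrt(-D)) / (2a) = -0.3405 +/- 0.8638i.
  For a conjugate pair |z|^2 = z * conj(z) = (product of roots) = c/a = 1/(1.16) = 0.862069, so |z| = sqrt(0.862069) = 0.9285 for both roots.
Moduli of all roots: 4.0000, 0.9285, 0.9285.
All moduli strictly greater than 1? No.
Verdict: Not invertible.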